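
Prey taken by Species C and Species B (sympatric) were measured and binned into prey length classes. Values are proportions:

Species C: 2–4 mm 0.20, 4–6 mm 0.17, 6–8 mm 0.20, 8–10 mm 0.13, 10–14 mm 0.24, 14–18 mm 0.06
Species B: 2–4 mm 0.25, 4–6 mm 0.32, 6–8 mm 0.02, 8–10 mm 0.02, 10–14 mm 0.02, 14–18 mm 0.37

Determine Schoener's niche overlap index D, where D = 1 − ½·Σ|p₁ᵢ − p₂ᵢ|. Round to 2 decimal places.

Σ|p₁ᵢ − p₂ᵢ| = 0.05 + 0.15 + 0.18 + 0.11 + 0.22 + 0.31 = 1.02
D = 1 − ½ × 1.02 = 1 − 0.510 = 0.4900

0.49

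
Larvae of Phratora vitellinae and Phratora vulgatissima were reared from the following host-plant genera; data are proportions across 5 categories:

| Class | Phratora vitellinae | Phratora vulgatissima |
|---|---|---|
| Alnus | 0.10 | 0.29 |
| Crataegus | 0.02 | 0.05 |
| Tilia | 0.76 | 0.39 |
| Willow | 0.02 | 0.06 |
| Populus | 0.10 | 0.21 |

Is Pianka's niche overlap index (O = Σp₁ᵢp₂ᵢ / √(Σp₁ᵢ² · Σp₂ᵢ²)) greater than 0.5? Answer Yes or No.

Σ p₁ᵢp₂ᵢ = 0.0290 + 0.0010 + 0.2964 + 0.0012 + 0.0210 = 0.3486
Σp_1ᵢ² = 0.10² + 0.02² + 0.76² + 0.02² + 0.10² = 0.0100 + 0.0004 + 0.5776 + 0.0004 + 0.0100 = 0.5984
Σp_2ᵢ² = 0.29² + 0.05² + 0.39² + 0.06² + 0.21² = 0.0841 + 0.0025 + 0.1521 + 0.0036 + 0.0441 = 0.2864
O = 0.3486 / √(0.5984 × 0.2864) = 0.3486 / 0.41398 = 0.8421
O = 0.8421 > 0.5 → Yes.

Yes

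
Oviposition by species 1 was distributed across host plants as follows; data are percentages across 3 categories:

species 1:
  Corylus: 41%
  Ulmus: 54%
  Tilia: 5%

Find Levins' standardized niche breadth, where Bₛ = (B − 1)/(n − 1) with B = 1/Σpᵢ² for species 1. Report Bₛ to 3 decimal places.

0.582

Convert percentages to proportions (divide by 100).
Σpᵢ² = 0.41² + 0.54² + 0.05² = 0.1681 + 0.2916 + 0.0025 = 0.4622
B = 1 / 0.4622 = 2.16357
Bₛ = (B − 1)/(n − 1) = (2.16357 − 1)/(3 − 1) = 1.16357/2 = 0.58179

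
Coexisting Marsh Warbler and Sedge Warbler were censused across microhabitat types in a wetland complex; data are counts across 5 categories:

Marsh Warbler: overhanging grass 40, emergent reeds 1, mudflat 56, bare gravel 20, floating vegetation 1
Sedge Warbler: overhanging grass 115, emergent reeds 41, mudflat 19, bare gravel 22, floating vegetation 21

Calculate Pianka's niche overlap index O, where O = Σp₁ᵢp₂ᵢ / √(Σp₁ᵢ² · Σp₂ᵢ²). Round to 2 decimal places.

Proportions for Marsh Warbler (n=118): 40/118=0.3390, 1/118=0.0085, 56/118=0.4746, 20/118=0.1695, 1/118=0.0085
Proportions for Sedge Warbler (n=218): 115/218=0.5275, 41/218=0.1881, 19/218=0.0872, 22/218=0.1009, 21/218=0.0963
Σ p₁ᵢp₂ᵢ = 0.178823 + 0.001599 + 0.041385 + 0.017103 + 0.000819 = 0.239729
Σp_1ᵢ² = 0.3390² + 0.0085² + 0.4746² + 0.1695² + 0.0085² = 0.114921 + 0.000072 + 0.225245 + 0.028730 + 0.000072 = 0.369040
Σp_2ᵢ² = 0.5275² + 0.1881² + 0.0872² + 0.1009² + 0.0963² = 0.278256 + 0.035382 + 0.007604 + 0.010181 + 0.009274 = 0.340697
O = 0.239729 / √(0.369040 × 0.340697) = 0.239729 / 0.3545854 = 0.6761

0.68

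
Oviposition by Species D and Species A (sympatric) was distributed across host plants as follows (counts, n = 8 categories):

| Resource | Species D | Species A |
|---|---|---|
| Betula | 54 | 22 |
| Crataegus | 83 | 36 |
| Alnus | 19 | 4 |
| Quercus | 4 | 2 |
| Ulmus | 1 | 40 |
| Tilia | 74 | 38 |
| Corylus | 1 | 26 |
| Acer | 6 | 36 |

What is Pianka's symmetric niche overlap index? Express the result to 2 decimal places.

0.71

Proportions for Species D (n=242): 54/242=0.2231, 83/242=0.3430, 19/242=0.0785, 4/242=0.0165, 1/242=0.0041, 74/242=0.3058, 1/242=0.0041, 6/242=0.0248
Proportions for Species A (n=204): 22/204=0.1078, 36/204=0.1765, 4/204=0.0196, 2/204=0.0098, 40/204=0.1961, 38/204=0.1863, 26/204=0.1275, 36/204=0.1765
Σ p₁ᵢp₂ᵢ = 0.024050 + 0.060540 + 0.001539 + 0.000162 + 0.000804 + 0.056971 + 0.000523 + 0.004377 = 0.148966
Σp_1ᵢ² = 0.2231² + 0.3430² + 0.0785² + 0.0165² + 0.0041² + 0.3058² + 0.0041² + 0.0248² = 0.049774 + 0.117649 + 0.006162 + 0.000272 + 0.000017 + 0.093514 + 0.000017 + 0.000615 = 0.268020
Σp_2ᵢ² = 0.1078² + 0.1765² + 0.0196² + 0.0098² + 0.1961² + 0.1863² + 0.1275² + 0.1765² = 0.011621 + 0.031152 + 0.000384 + 0.000096 + 0.038455 + 0.034708 + 0.016256 + 0.031152 = 0.163824
O = 0.148966 / √(0.268020 × 0.163824) = 0.148966 / 0.2095426 = 0.7109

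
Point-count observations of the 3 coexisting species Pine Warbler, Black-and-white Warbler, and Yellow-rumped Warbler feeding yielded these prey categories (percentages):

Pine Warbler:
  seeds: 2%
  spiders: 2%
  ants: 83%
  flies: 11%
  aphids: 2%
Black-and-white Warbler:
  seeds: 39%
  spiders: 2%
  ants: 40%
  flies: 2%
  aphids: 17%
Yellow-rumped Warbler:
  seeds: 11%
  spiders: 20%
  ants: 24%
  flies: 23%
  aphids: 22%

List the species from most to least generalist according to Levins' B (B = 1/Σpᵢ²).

Convert percentages to proportions (divide by 100).
Σp_Pineᵢ² = 0.02² + 0.02² + 0.83² + 0.11² + 0.02² = 0.0004 + 0.0004 + 0.6889 + 0.0121 + 0.0004 = 0.7022
B_Pine = 1 / 0.7022 = 1.4241
Σp_Blacᵢ² = 0.39² + 0.02² + 0.40² + 0.02² + 0.17² = 0.1521 + 0.0004 + 0.1600 + 0.0004 + 0.0289 = 0.3418
B_Blac = 1 / 0.3418 = 2.9257
Σp_Yellᵢ² = 0.11² + 0.20² + 0.24² + 0.23² + 0.22² = 0.0121 + 0.0400 + 0.0576 + 0.0529 + 0.0484 = 0.2110
B_Yell = 1 / 0.2110 = 4.7393
Ranking by B (broadest → narrowest): Yellow-rumped Warbler (4.74) > Black-and-white Warbler (2.93) > Pine Warbler (1.42)

Yellow-rumped Warbler > Black-and-white Warbler > Pine Warbler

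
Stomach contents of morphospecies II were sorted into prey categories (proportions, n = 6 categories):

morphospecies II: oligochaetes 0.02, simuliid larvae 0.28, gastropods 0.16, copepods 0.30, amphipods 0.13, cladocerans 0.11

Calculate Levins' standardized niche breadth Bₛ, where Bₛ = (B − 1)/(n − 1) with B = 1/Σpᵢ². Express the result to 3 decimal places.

Σpᵢ² = 0.02² + 0.28² + 0.16² + 0.30² + 0.13² + 0.11² = 0.0004 + 0.0784 + 0.0256 + 0.0900 + 0.0169 + 0.0121 = 0.2234
B = 1 / 0.2234 = 4.47628
Bₛ = (B − 1)/(n − 1) = (4.47628 − 1)/(6 − 1) = 3.47628/5 = 0.69526

0.695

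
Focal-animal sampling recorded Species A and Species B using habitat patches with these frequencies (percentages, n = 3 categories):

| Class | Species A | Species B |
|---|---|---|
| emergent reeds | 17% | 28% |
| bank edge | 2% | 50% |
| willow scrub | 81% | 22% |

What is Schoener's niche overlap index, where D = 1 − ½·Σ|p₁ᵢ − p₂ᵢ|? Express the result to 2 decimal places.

0.41

Convert percentages to proportions (divide by 100).
Σ|p₁ᵢ − p₂ᵢ| = 0.11 + 0.48 + 0.59 = 1.18
D = 1 − ½ × 1.18 = 1 − 0.590 = 0.4100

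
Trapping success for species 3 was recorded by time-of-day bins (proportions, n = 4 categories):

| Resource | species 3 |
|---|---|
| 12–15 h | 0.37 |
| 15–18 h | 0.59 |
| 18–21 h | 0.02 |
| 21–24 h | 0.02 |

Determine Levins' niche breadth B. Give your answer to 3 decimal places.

2.058

Σpᵢ² = 0.37² + 0.59² + 0.02² + 0.02² = 0.1369 + 0.3481 + 0.0004 + 0.0004 = 0.4858
B = 1 / 0.4858 = 2.05846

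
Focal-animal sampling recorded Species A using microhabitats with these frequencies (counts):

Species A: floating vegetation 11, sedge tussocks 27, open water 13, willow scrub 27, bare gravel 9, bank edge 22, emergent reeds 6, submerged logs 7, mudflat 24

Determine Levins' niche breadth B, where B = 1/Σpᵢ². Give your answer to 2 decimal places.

Proportions for Species A (n=146): 11/146=0.0753, 27/146=0.1849, 13/146=0.0890, 27/146=0.1849, 9/146=0.0616, 22/146=0.1507, 6/146=0.0411, 7/146=0.0479, 24/146=0.1644
Σpᵢ² = 0.0753² + 0.1849² + 0.0890² + 0.1849² + 0.0616² + 0.1507² + 0.0411² + 0.0479² + 0.1644² = 0.005670 + 0.034188 + 0.007921 + 0.034188 + 0.003795 + 0.022710 + 0.001689 + 0.002294 + 0.027027 = 0.139482
B = 1 / 0.139482 = 7.1694

7.17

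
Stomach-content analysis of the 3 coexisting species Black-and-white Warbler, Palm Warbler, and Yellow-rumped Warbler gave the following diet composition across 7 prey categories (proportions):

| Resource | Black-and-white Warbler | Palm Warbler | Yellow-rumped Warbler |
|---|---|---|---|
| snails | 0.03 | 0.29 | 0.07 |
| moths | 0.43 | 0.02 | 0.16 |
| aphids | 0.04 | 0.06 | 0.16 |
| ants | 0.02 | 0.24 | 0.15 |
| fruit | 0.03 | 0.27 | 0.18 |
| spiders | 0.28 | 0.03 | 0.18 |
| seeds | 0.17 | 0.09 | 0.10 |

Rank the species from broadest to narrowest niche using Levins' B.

Σp_Blacᵢ² = 0.03² + 0.43² + 0.04² + 0.02² + 0.03² + 0.28² + 0.17² = 0.0009 + 0.1849 + 0.0016 + 0.0004 + 0.0009 + 0.0784 + 0.0289 = 0.2960
B_Blac = 1 / 0.2960 = 3.3784
Σp_Palmᵢ² = 0.29² + 0.02² + 0.06² + 0.24² + 0.27² + 0.03² + 0.09² = 0.0841 + 0.0004 + 0.0036 + 0.0576 + 0.0729 + 0.0009 + 0.0081 = 0.2276
B_Palm = 1 / 0.2276 = 4.3937
Σp_Yellᵢ² = 0.07² + 0.16² + 0.16² + 0.15² + 0.18² + 0.18² + 0.10² = 0.0049 + 0.0256 + 0.0256 + 0.0225 + 0.0324 + 0.0324 + 0.0100 = 0.1534
B_Yell = 1 / 0.1534 = 6.5189
Ranking by B (broadest → narrowest): Yellow-rumped Warbler (6.52) > Palm Warbler (4.39) > Black-and-white Warbler (3.38)

Yellow-rumped Warbler > Palm Warbler > Black-and-white Warbler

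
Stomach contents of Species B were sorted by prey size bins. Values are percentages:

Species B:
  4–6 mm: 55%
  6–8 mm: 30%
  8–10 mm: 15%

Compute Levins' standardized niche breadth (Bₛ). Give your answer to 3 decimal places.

Convert percentages to proportions (divide by 100).
Σpᵢ² = 0.55² + 0.30² + 0.15² = 0.3025 + 0.0900 + 0.0225 = 0.4150
B = 1 / 0.4150 = 2.40964
Bₛ = (B − 1)/(n − 1) = (2.40964 − 1)/(3 − 1) = 1.40964/2 = 0.70482

0.705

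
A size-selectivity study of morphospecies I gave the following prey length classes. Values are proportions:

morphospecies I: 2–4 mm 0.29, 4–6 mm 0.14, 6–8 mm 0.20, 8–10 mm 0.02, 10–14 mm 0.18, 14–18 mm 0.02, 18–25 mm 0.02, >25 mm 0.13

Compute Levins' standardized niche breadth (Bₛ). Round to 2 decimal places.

0.59

Σpᵢ² = 0.29² + 0.14² + 0.20² + 0.02² + 0.18² + 0.02² + 0.02² + 0.13² = 0.0841 + 0.0196 + 0.0400 + 0.0004 + 0.0324 + 0.0004 + 0.0004 + 0.0169 = 0.1942
B = 1 / 0.1942 = 5.1493
Bₛ = (B − 1)/(n − 1) = (5.1493 − 1)/(8 − 1) = 4.1493/7 = 0.5928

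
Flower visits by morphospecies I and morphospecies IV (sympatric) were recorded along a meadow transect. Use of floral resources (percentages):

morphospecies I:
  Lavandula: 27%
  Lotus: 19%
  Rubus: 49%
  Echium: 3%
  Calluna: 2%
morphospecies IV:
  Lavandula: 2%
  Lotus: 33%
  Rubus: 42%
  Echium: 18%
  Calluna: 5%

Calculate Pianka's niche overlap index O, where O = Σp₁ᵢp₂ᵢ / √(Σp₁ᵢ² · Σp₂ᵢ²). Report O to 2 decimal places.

Convert percentages to proportions (divide by 100).
Σ p₁ᵢp₂ᵢ = 0.0054 + 0.0627 + 0.2058 + 0.0054 + 0.0010 = 0.2803
Σp_1ᵢ² = 0.27² + 0.19² + 0.49² + 0.03² + 0.02² = 0.0729 + 0.0361 + 0.2401 + 0.0009 + 0.0004 = 0.3504
Σp_2ᵢ² = 0.02² + 0.33² + 0.42² + 0.18² + 0.05² = 0.0004 + 0.1089 + 0.1764 + 0.0324 + 0.0025 = 0.3206
O = 0.2803 / √(0.3504 × 0.3206) = 0.2803 / 0.33517 = 0.8363

0.84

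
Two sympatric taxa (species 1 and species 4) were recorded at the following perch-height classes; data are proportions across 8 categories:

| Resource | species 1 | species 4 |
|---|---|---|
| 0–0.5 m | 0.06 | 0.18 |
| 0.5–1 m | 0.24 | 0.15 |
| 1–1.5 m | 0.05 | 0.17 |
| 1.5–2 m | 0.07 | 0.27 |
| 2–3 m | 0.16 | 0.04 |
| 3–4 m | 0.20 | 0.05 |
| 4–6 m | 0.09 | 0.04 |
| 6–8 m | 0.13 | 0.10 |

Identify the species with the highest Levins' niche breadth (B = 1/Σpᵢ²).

Σp_1ᵢ² = 0.06² + 0.24² + 0.05² + 0.07² + 0.16² + 0.20² + 0.09² + 0.13² = 0.0036 + 0.0576 + 0.0025 + 0.0049 + 0.0256 + 0.0400 + 0.0081 + 0.0169 = 0.1592
B_1 = 1 / 0.1592 = 6.2814
Σp_4ᵢ² = 0.18² + 0.15² + 0.17² + 0.27² + 0.04² + 0.05² + 0.04² + 0.10² = 0.0324 + 0.0225 + 0.0289 + 0.0729 + 0.0016 + 0.0025 + 0.0016 + 0.0100 = 0.1724
B_4 = 1 / 0.1724 = 5.8005
Highest B → broadest niche (most generalist): species 1 (B = 6.28).

species 1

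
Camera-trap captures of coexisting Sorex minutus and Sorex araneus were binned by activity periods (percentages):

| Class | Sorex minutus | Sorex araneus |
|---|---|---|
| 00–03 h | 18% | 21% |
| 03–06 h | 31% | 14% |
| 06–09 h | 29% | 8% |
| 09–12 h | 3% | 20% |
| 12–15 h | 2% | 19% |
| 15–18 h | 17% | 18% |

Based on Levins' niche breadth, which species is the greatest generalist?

Sorex araneus

Convert percentages to proportions (divide by 100).
Σp_minuᵢ² = 0.18² + 0.31² + 0.29² + 0.03² + 0.02² + 0.17² = 0.0324 + 0.0961 + 0.0841 + 0.0009 + 0.0004 + 0.0289 = 0.2428
B_minu = 1 / 0.2428 = 4.1186
Σp_aranᵢ² = 0.21² + 0.14² + 0.08² + 0.20² + 0.19² + 0.18² = 0.0441 + 0.0196 + 0.0064 + 0.0400 + 0.0361 + 0.0324 = 0.1786
B_aran = 1 / 0.1786 = 5.5991
Highest B → broadest niche (most generalist): Sorex araneus (B = 5.60).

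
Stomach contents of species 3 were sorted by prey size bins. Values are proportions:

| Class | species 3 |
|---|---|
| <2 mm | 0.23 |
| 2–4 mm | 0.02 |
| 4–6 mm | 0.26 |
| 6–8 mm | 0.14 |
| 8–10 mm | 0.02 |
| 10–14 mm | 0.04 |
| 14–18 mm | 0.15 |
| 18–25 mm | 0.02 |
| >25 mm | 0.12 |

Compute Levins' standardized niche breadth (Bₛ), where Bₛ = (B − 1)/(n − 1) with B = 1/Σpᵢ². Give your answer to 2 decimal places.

0.57

Σpᵢ² = 0.23² + 0.02² + 0.26² + 0.14² + 0.02² + 0.04² + 0.15² + 0.02² + 0.12² = 0.0529 + 0.0004 + 0.0676 + 0.0196 + 0.0004 + 0.0016 + 0.0225 + 0.0004 + 0.0144 = 0.1798
B = 1 / 0.1798 = 5.5617
Bₛ = (B − 1)/(n − 1) = (5.5617 − 1)/(9 − 1) = 4.5617/8 = 0.5702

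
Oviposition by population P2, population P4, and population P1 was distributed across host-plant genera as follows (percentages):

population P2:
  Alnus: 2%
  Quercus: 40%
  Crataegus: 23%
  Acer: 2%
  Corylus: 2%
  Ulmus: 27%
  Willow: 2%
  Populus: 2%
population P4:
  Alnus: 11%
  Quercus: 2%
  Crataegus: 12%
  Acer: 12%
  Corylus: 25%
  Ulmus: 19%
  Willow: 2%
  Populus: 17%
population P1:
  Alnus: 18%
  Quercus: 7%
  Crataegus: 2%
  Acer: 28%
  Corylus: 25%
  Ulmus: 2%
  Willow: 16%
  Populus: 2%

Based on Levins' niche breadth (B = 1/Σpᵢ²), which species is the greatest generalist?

population P4

Convert percentages to proportions (divide by 100).
Σp_P2ᵢ² = 0.02² + 0.40² + 0.23² + 0.02² + 0.02² + 0.27² + 0.02² + 0.02² = 0.0004 + 0.1600 + 0.0529 + 0.0004 + 0.0004 + 0.0729 + 0.0004 + 0.0004 = 0.2878
B_P2 = 1 / 0.2878 = 3.4746
Σp_P4ᵢ² = 0.11² + 0.02² + 0.12² + 0.12² + 0.25² + 0.19² + 0.02² + 0.17² = 0.0121 + 0.0004 + 0.0144 + 0.0144 + 0.0625 + 0.0361 + 0.0004 + 0.0289 = 0.1692
B_P4 = 1 / 0.1692 = 5.9102
Σp_P1ᵢ² = 0.18² + 0.07² + 0.02² + 0.28² + 0.25² + 0.02² + 0.16² + 0.02² = 0.0324 + 0.0049 + 0.0004 + 0.0784 + 0.0625 + 0.0004 + 0.0256 + 0.0004 = 0.2050
B_P1 = 1 / 0.2050 = 4.8780
Highest B → broadest niche (most generalist): population P4 (B = 5.91).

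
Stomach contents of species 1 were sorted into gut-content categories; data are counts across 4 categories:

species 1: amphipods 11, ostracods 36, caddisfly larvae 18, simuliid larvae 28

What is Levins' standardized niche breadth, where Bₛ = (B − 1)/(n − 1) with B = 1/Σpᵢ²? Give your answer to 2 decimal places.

0.81

Proportions for species 1 (n=93): 11/93=0.1183, 36/93=0.3871, 18/93=0.1935, 28/93=0.3011
Σpᵢ² = 0.1183² + 0.3871² + 0.1935² + 0.3011² = 0.013995 + 0.149846 + 0.037442 + 0.090661 = 0.291944
B = 1 / 0.291944 = 3.4253
Bₛ = (B − 1)/(n − 1) = (3.4253 − 1)/(4 − 1) = 2.4253/3 = 0.8084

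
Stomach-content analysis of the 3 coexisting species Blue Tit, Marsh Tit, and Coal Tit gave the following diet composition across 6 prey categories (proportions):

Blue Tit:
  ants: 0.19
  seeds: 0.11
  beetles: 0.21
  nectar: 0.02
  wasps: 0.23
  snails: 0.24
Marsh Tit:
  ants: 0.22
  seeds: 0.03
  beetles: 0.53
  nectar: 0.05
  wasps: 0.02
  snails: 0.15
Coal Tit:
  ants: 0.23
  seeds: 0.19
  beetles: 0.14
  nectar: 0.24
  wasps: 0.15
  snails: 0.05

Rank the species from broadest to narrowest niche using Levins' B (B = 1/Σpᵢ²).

Coal Tit > Blue Tit > Marsh Tit

Σp_Blueᵢ² = 0.19² + 0.11² + 0.21² + 0.02² + 0.23² + 0.24² = 0.0361 + 0.0121 + 0.0441 + 0.0004 + 0.0529 + 0.0576 = 0.2032
B_Blue = 1 / 0.2032 = 4.9213
Σp_Marsᵢ² = 0.22² + 0.03² + 0.53² + 0.05² + 0.02² + 0.15² = 0.0484 + 0.0009 + 0.2809 + 0.0025 + 0.0004 + 0.0225 = 0.3556
B_Mars = 1 / 0.3556 = 2.8121
Σp_Coalᵢ² = 0.23² + 0.19² + 0.14² + 0.24² + 0.15² + 0.05² = 0.0529 + 0.0361 + 0.0196 + 0.0576 + 0.0225 + 0.0025 = 0.1912
B_Coal = 1 / 0.1912 = 5.2301
Ranking by B (broadest → narrowest): Coal Tit (5.23) > Blue Tit (4.92) > Marsh Tit (2.81)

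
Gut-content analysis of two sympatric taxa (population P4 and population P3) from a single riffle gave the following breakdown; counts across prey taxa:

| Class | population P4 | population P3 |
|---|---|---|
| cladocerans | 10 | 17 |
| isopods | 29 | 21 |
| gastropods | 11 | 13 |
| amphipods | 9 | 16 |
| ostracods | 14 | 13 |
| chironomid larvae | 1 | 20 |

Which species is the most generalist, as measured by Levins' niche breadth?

population P3

Proportions for population P4 (n=74): 10/74=0.1351, 29/74=0.3919, 11/74=0.1486, 9/74=0.1216, 14/74=0.1892, 1/74=0.0135
Proportions for population P3 (n=100): 17/100=0.1700, 21/100=0.2100, 13/100=0.1300, 16/100=0.1600, 13/100=0.1300, 20/100=0.2000
Σp_P4ᵢ² = 0.1351² + 0.3919² + 0.1486² + 0.1216² + 0.1892² + 0.0135² = 0.018252 + 0.153586 + 0.022082 + 0.014787 + 0.035797 + 0.000182 = 0.244686
B_P4 = 1 / 0.244686 = 4.0869
Σp_P3ᵢ² = 0.1700² + 0.2100² + 0.1300² + 0.1600² + 0.1300² + 0.2000² = 0.028900 + 0.044100 + 0.016900 + 0.025600 + 0.016900 + 0.040000 = 0.172400
B_P3 = 1 / 0.172400 = 5.8005
Highest B → broadest niche (most generalist): population P3 (B = 5.80).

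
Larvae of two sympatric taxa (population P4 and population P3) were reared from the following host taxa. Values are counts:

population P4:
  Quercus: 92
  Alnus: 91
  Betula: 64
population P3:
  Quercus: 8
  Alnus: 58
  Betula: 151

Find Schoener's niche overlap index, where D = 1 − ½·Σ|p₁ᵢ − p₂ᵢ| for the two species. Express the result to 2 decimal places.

Proportions for population P4 (n=247): 92/247=0.3725, 91/247=0.3684, 64/247=0.2591
Proportions for population P3 (n=217): 8/217=0.0369, 58/217=0.2673, 151/217=0.6959
Σ|p₁ᵢ − p₂ᵢ| = 0.3356 + 0.1011 + 0.4368 = 0.8735
D = 1 − ½ × 0.8735 = 1 − 0.43675 = 0.56325

0.56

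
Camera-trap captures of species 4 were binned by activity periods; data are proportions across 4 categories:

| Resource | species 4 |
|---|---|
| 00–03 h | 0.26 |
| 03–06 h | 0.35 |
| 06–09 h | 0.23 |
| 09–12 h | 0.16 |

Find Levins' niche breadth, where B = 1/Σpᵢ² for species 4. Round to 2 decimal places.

Σpᵢ² = 0.26² + 0.35² + 0.23² + 0.16² = 0.0676 + 0.1225 + 0.0529 + 0.0256 = 0.2686
B = 1 / 0.2686 = 3.7230

3.72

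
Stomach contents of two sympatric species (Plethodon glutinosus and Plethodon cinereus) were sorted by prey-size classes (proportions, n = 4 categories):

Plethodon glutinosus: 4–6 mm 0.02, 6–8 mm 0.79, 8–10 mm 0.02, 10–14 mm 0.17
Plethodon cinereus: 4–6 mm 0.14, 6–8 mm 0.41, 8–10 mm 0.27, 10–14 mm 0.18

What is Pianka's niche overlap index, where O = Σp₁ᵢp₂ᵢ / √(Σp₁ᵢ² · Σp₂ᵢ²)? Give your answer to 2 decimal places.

Σ p₁ᵢp₂ᵢ = 0.0028 + 0.3239 + 0.0054 + 0.0306 = 0.3627
Σp_1ᵢ² = 0.02² + 0.79² + 0.02² + 0.17² = 0.0004 + 0.6241 + 0.0004 + 0.0289 = 0.6538
Σp_2ᵢ² = 0.14² + 0.41² + 0.27² + 0.18² = 0.0196 + 0.1681 + 0.0729 + 0.0324 = 0.2930
O = 0.3627 / √(0.6538 × 0.2930) = 0.3627 / 0.43768 = 0.8287

0.83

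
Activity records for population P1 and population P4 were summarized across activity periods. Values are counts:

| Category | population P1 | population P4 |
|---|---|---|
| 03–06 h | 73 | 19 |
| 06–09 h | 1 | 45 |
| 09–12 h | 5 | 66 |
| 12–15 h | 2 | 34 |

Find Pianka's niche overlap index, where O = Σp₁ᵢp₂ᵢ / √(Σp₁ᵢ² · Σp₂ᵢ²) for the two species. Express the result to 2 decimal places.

0.28

Proportions for population P1 (n=81): 73/81=0.9012, 1/81=0.0123, 5/81=0.0617, 2/81=0.0247
Proportions for population P4 (n=164): 19/164=0.1159, 45/164=0.2744, 66/164=0.4024, 34/164=0.2073
Σ p₁ᵢp₂ᵢ = 0.104449 + 0.003375 + 0.024828 + 0.005120 = 0.137772
Σp_1ᵢ² = 0.9012² + 0.0123² + 0.0617² + 0.0247² = 0.812161 + 0.000151 + 0.003807 + 0.000610 = 0.816729
Σp_2ᵢ² = 0.1159² + 0.2744² + 0.4024² + 0.2073² = 0.013433 + 0.075295 + 0.161926 + 0.042973 = 0.293627
O = 0.137772 / √(0.816729 × 0.293627) = 0.137772 / 0.4897078 = 0.2813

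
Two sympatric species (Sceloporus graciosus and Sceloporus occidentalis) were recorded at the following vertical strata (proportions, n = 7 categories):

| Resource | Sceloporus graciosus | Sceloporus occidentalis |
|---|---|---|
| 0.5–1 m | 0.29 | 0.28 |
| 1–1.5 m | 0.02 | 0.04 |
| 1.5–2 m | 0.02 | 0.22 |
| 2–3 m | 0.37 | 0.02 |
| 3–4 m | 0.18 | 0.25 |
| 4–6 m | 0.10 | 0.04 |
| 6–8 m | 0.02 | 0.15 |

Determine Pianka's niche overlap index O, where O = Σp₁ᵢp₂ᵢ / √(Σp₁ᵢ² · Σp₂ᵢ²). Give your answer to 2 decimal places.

Σ p₁ᵢp₂ᵢ = 0.0812 + 0.0008 + 0.0044 + 0.0074 + 0.0450 + 0.0040 + 0.0030 = 0.1458
Σp_1ᵢ² = 0.29² + 0.02² + 0.02² + 0.37² + 0.18² + 0.10² + 0.02² = 0.0841 + 0.0004 + 0.0004 + 0.1369 + 0.0324 + 0.0100 + 0.0004 = 0.2646
Σp_2ᵢ² = 0.28² + 0.04² + 0.22² + 0.02² + 0.25² + 0.04² + 0.15² = 0.0784 + 0.0016 + 0.0484 + 0.0004 + 0.0625 + 0.0016 + 0.0225 = 0.2154
O = 0.1458 / √(0.2646 × 0.2154) = 0.1458 / 0.23874 = 0.6107

0.61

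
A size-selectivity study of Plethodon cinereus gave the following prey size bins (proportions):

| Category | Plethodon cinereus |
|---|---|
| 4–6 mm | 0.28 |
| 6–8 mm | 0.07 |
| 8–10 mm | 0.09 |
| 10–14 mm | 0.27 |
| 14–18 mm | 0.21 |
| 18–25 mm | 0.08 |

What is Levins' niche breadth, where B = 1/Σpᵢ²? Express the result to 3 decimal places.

4.655

Σpᵢ² = 0.28² + 0.07² + 0.09² + 0.27² + 0.21² + 0.08² = 0.0784 + 0.0049 + 0.0081 + 0.0729 + 0.0441 + 0.0064 = 0.2148
B = 1 / 0.2148 = 4.65549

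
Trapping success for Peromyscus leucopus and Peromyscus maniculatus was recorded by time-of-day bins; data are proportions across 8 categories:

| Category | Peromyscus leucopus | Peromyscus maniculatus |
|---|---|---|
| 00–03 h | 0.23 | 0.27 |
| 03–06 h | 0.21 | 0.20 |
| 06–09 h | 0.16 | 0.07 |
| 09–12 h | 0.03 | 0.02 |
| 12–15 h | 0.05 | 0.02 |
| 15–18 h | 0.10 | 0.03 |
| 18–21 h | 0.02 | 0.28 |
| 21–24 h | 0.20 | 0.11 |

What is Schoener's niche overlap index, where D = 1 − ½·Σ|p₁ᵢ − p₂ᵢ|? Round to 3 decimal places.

Σ|p₁ᵢ − p₂ᵢ| = 0.04 + 0.01 + 0.09 + 0.01 + 0.03 + 0.07 + 0.26 + 0.09 = 0.60
D = 1 − ½ × 0.60 = 1 − 0.300 = 0.70000

0.700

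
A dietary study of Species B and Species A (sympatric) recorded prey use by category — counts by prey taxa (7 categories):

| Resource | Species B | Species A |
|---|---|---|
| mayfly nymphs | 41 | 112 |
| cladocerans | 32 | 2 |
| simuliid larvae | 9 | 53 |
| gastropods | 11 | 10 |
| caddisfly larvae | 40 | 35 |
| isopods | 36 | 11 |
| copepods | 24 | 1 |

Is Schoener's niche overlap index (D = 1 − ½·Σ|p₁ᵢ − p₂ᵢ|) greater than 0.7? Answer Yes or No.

No

Proportions for Species B (n=193): 41/193=0.2124, 32/193=0.1658, 9/193=0.0466, 11/193=0.0570, 40/193=0.2073, 36/193=0.1865, 24/193=0.1244
Proportions for Species A (n=224): 112/224=0.5000, 2/224=0.0089, 53/224=0.2366, 10/224=0.0446, 35/224=0.1563, 11/224=0.0491, 1/224=0.0045
Σ|p₁ᵢ − p₂ᵢ| = 0.2876 + 0.1569 + 0.1900 + 0.0124 + 0.0510 + 0.1374 + 0.1199 = 0.9552
D = 1 − ½ × 0.9552 = 1 − 0.47760 = 0.52240
D = 0.52240 < 0.7 → No.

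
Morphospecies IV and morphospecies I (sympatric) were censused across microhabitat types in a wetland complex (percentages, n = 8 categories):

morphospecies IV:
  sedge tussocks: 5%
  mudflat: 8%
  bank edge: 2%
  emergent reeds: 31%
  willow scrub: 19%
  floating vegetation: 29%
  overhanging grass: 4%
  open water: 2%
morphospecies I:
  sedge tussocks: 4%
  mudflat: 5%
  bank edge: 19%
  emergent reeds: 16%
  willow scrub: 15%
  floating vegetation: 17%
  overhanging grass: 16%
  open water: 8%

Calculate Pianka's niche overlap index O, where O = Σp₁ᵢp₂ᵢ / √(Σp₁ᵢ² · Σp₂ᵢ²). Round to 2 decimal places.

Convert percentages to proportions (divide by 100).
Σ p₁ᵢp₂ᵢ = 0.0020 + 0.0040 + 0.0038 + 0.0496 + 0.0285 + 0.0493 + 0.0064 + 0.0016 = 0.1452
Σp_1ᵢ² = 0.05² + 0.08² + 0.02² + 0.31² + 0.19² + 0.29² + 0.04² + 0.02² = 0.0025 + 0.0064 + 0.0004 + 0.0961 + 0.0361 + 0.0841 + 0.0016 + 0.0004 = 0.2276
Σp_2ᵢ² = 0.04² + 0.05² + 0.19² + 0.16² + 0.15² + 0.17² + 0.16² + 0.08² = 0.0016 + 0.0025 + 0.0361 + 0.0256 + 0.0225 + 0.0289 + 0.0256 + 0.0064 = 0.1492
O = 0.1452 / √(0.2276 × 0.1492) = 0.1452 / 0.18428 = 0.7879

0.79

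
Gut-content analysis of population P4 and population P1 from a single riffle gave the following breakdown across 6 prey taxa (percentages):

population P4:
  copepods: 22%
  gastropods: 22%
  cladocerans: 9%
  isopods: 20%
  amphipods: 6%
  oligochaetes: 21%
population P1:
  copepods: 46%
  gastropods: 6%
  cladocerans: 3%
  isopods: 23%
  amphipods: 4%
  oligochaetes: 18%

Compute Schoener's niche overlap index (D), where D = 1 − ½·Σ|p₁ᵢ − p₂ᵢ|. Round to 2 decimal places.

0.73

Convert percentages to proportions (divide by 100).
Σ|p₁ᵢ − p₂ᵢ| = 0.24 + 0.16 + 0.06 + 0.03 + 0.02 + 0.03 = 0.54
D = 1 − ½ × 0.54 = 1 − 0.270 = 0.7300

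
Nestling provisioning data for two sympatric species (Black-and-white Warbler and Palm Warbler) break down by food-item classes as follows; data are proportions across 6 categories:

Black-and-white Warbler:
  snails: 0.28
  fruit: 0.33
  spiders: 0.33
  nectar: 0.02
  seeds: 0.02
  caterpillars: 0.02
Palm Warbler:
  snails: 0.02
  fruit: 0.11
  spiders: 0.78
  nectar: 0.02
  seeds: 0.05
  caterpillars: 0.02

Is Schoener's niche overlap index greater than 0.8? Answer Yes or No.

No

Σ|p₁ᵢ − p₂ᵢ| = 0.26 + 0.22 + 0.45 + 0.00 + 0.03 + 0.00 = 0.96
D = 1 − ½ × 0.96 = 1 − 0.480 = 0.5200
D = 0.5200 < 0.8 → No.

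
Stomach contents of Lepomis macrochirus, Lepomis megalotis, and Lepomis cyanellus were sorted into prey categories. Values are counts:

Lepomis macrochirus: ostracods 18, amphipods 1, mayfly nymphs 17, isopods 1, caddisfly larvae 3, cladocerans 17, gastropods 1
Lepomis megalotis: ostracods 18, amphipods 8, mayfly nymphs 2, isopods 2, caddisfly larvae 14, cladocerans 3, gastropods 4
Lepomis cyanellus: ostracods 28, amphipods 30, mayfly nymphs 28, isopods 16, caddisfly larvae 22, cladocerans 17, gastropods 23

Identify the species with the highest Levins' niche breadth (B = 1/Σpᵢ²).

Proportions for Lepomis macrochirus (n=58): 18/58=0.3103, 1/58=0.0172, 17/58=0.2931, 1/58=0.0172, 3/58=0.0517, 17/58=0.2931, 1/58=0.0172
Proportions for Lepomis megalotis (n=51): 18/51=0.3529, 8/51=0.1569, 2/51=0.0392, 2/51=0.0392, 14/51=0.2745, 3/51=0.0588, 4/51=0.0784
Proportions for Lepomis cyanellus (n=164): 28/164=0.1707, 30/164=0.1829, 28/164=0.1707, 16/164=0.0976, 22/164=0.1341, 17/164=0.1037, 23/164=0.1402
Σp_macrᵢ² = 0.3103² + 0.0172² + 0.2931² + 0.0172² + 0.0517² + 0.2931² + 0.0172² = 0.096286 + 0.000296 + 0.085908 + 0.000296 + 0.002673 + 0.085908 + 0.000296 = 0.271663
B_macr = 1 / 0.271663 = 3.6810
Σp_megaᵢ² = 0.3529² + 0.1569² + 0.0392² + 0.0392² + 0.2745² + 0.0588² + 0.0784² = 0.124538 + 0.024618 + 0.001537 + 0.001537 + 0.075350 + 0.003457 + 0.006147 = 0.237184
B_mega = 1 / 0.237184 = 4.2161
Σp_cyanᵢ² = 0.1707² + 0.1829² + 0.1707² + 0.0976² + 0.1341² + 0.1037² + 0.1402² = 0.029138 + 0.033452 + 0.029138 + 0.009526 + 0.017983 + 0.010754 + 0.019656 = 0.149647
B_cyan = 1 / 0.149647 = 6.6824
Highest B → broadest niche (most generalist): Lepomis cyanellus (B = 6.68).

Lepomis cyanellus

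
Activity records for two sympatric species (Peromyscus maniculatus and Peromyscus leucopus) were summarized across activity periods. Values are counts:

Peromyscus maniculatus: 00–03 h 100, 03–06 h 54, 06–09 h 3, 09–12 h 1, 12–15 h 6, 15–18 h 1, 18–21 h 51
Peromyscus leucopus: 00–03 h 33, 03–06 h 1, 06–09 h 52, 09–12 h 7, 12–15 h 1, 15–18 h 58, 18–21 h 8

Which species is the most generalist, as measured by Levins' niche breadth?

Proportions for Peromyscus maniculatus (n=216): 100/216=0.4630, 54/216=0.2500, 3/216=0.0139, 1/216=0.0046, 6/216=0.0278, 1/216=0.0046, 51/216=0.2361
Proportions for Peromyscus leucopus (n=160): 33/160=0.2063, 1/160=0.0063, 52/160=0.3250, 7/160=0.0438, 1/160=0.0063, 58/160=0.3625, 8/160=0.0500
Σp_maniᵢ² = 0.4630² + 0.2500² + 0.0139² + 0.0046² + 0.0278² + 0.0046² + 0.2361² = 0.214369 + 0.062500 + 0.000193 + 0.000021 + 0.000773 + 0.000021 + 0.055743 = 0.333620
B_mani = 1 / 0.333620 = 2.9974
Σp_leucᵢ² = 0.2063² + 0.0063² + 0.3250² + 0.0438² + 0.0063² + 0.3625² + 0.0500² = 0.042560 + 0.000040 + 0.105625 + 0.001918 + 0.000040 + 0.131406 + 0.002500 = 0.284089
B_leuc = 1 / 0.284089 = 3.5200
Highest B → broadest niche (most generalist): Peromyscus leucopus (B = 3.52).

Peromyscus leucopus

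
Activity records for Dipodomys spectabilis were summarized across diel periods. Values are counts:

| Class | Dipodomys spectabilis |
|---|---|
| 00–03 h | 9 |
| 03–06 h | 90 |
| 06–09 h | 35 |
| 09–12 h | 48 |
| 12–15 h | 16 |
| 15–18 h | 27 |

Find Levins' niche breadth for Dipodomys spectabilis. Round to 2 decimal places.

3.99

Proportions for Dipodomys spectabilis (n=225): 9/225=0.0400, 90/225=0.4000, 35/225=0.1556, 48/225=0.2133, 16/225=0.0711, 27/225=0.1200
Σpᵢ² = 0.0400² + 0.4000² + 0.1556² + 0.2133² + 0.0711² + 0.1200² = 0.001600 + 0.160000 + 0.024211 + 0.045497 + 0.005055 + 0.014400 = 0.250763
B = 1 / 0.250763 = 3.9878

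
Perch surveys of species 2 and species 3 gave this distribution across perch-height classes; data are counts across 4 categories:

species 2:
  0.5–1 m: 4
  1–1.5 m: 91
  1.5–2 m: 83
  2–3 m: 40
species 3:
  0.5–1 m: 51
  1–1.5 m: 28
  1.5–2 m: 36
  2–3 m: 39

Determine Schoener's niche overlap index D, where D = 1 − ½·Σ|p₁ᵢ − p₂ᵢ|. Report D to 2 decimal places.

0.62

Proportions for species 2 (n=218): 4/218=0.0183, 91/218=0.4174, 83/218=0.3807, 40/218=0.1835
Proportions for species 3 (n=154): 51/154=0.3312, 28/154=0.1818, 36/154=0.2338, 39/154=0.2532
Σ|p₁ᵢ − p₂ᵢ| = 0.3129 + 0.2356 + 0.1469 + 0.0697 = 0.7651
D = 1 − ½ × 0.7651 = 1 − 0.38255 = 0.61745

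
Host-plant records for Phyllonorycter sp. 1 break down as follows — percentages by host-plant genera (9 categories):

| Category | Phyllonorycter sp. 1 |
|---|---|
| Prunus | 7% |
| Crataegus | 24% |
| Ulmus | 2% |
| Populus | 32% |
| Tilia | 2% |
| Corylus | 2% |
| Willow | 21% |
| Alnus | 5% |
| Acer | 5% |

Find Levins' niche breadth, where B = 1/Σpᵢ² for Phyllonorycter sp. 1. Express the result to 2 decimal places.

Convert percentages to proportions (divide by 100).
Σpᵢ² = 0.07² + 0.24² + 0.02² + 0.32² + 0.02² + 0.02² + 0.21² + 0.05² + 0.05² = 0.0049 + 0.0576 + 0.0004 + 0.1024 + 0.0004 + 0.0004 + 0.0441 + 0.0025 + 0.0025 = 0.2152
B = 1 / 0.2152 = 4.6468

4.65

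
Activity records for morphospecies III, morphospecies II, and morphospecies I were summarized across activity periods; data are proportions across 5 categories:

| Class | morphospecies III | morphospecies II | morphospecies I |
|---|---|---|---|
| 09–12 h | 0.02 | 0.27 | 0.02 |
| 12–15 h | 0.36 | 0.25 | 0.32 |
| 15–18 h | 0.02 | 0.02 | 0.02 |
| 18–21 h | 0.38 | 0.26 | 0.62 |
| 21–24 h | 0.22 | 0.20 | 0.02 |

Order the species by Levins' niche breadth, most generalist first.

Σp_IIIᵢ² = 0.02² + 0.36² + 0.02² + 0.38² + 0.22² = 0.0004 + 0.1296 + 0.0004 + 0.1444 + 0.0484 = 0.3232
B_III = 1 / 0.3232 = 3.0941
Σp_IIᵢ² = 0.27² + 0.25² + 0.02² + 0.26² + 0.20² = 0.0729 + 0.0625 + 0.0004 + 0.0676 + 0.0400 = 0.2434
B_II = 1 / 0.2434 = 4.1085
Σp_Iᵢ² = 0.02² + 0.32² + 0.02² + 0.62² + 0.02² = 0.0004 + 0.1024 + 0.0004 + 0.3844 + 0.0004 = 0.4880
B_I = 1 / 0.4880 = 2.0492
Ranking by B (broadest → narrowest): morphospecies II (4.11) > morphospecies III (3.09) > morphospecies I (2.05)

morphospecies II > morphospecies III > morphospecies I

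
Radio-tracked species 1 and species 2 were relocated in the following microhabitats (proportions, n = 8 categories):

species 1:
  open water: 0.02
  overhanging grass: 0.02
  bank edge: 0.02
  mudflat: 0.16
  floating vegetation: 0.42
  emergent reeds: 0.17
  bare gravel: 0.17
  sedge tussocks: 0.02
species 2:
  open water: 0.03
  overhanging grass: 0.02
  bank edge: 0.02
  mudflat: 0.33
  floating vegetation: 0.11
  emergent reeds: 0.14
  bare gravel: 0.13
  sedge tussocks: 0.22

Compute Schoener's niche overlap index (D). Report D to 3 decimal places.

Σ|p₁ᵢ − p₂ᵢ| = 0.01 + 0.00 + 0.00 + 0.17 + 0.31 + 0.03 + 0.04 + 0.20 = 0.76
D = 1 − ½ × 0.76 = 1 − 0.380 = 0.62000

0.620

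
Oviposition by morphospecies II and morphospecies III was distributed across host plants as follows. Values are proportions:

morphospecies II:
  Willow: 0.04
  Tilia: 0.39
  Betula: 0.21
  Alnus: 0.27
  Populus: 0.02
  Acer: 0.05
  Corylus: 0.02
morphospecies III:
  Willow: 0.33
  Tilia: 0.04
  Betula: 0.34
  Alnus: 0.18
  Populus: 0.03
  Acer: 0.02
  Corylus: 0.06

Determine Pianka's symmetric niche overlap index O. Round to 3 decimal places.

Σ p₁ᵢp₂ᵢ = 0.0132 + 0.0156 + 0.0714 + 0.0486 + 0.0006 + 0.0010 + 0.0012 = 0.1516
Σp_1ᵢ² = 0.04² + 0.39² + 0.21² + 0.27² + 0.02² + 0.05² + 0.02² = 0.0016 + 0.1521 + 0.0441 + 0.0729 + 0.0004 + 0.0025 + 0.0004 = 0.2740
Σp_2ᵢ² = 0.33² + 0.04² + 0.34² + 0.18² + 0.03² + 0.02² + 0.06² = 0.1089 + 0.0016 + 0.1156 + 0.0324 + 0.0009 + 0.0004 + 0.0036 = 0.2634
O = 0.1516 / √(0.2740 × 0.2634) = 0.1516 / 0.268648 = 0.56431

0.564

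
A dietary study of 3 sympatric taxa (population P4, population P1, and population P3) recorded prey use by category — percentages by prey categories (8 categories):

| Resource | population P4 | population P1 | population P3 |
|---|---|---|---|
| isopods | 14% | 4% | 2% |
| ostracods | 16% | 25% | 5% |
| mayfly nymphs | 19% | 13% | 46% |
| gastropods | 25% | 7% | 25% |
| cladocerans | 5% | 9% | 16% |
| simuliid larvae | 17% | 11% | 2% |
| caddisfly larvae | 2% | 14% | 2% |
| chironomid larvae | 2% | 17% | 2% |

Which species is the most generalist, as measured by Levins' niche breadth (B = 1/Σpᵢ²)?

Convert percentages to proportions (divide by 100).
Σp_P4ᵢ² = 0.14² + 0.16² + 0.19² + 0.25² + 0.05² + 0.17² + 0.02² + 0.02² = 0.0196 + 0.0256 + 0.0361 + 0.0625 + 0.0025 + 0.0289 + 0.0004 + 0.0004 = 0.1760
B_P4 = 1 / 0.1760 = 5.6818
Σp_P1ᵢ² = 0.04² + 0.25² + 0.13² + 0.07² + 0.09² + 0.11² + 0.14² + 0.17² = 0.0016 + 0.0625 + 0.0169 + 0.0049 + 0.0081 + 0.0121 + 0.0196 + 0.0289 = 0.1546
B_P1 = 1 / 0.1546 = 6.4683
Σp_P3ᵢ² = 0.02² + 0.05² + 0.46² + 0.25² + 0.16² + 0.02² + 0.02² + 0.02² = 0.0004 + 0.0025 + 0.2116 + 0.0625 + 0.0256 + 0.0004 + 0.0004 + 0.0004 = 0.3038
B_P3 = 1 / 0.3038 = 3.2916
Highest B → broadest niche (most generalist): population P1 (B = 6.47).

population P1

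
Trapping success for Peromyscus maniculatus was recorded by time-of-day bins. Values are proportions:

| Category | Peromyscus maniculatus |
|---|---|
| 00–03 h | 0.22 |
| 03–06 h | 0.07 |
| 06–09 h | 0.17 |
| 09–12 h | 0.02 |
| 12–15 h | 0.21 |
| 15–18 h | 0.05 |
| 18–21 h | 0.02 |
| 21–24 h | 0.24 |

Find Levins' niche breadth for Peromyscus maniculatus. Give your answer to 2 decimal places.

5.34

Σpᵢ² = 0.22² + 0.07² + 0.17² + 0.02² + 0.21² + 0.05² + 0.02² + 0.24² = 0.0484 + 0.0049 + 0.0289 + 0.0004 + 0.0441 + 0.0025 + 0.0004 + 0.0576 = 0.1872
B = 1 / 0.1872 = 5.3419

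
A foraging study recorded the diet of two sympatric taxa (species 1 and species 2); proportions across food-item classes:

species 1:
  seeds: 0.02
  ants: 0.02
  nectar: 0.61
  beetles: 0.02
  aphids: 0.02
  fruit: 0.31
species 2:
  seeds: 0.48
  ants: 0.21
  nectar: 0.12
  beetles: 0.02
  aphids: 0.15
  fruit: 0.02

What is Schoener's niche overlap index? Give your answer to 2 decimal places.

0.22

Σ|p₁ᵢ − p₂ᵢ| = 0.46 + 0.19 + 0.49 + 0.00 + 0.13 + 0.29 = 1.56
D = 1 − ½ × 1.56 = 1 − 0.780 = 0.2200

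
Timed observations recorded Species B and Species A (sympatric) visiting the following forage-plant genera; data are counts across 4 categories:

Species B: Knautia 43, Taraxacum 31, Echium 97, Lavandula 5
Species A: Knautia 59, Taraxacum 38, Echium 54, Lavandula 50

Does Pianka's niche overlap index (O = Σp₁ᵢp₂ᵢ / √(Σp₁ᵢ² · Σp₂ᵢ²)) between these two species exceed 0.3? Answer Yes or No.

Proportions for Species B (n=176): 43/176=0.2443, 31/176=0.1761, 97/176=0.5511, 5/176=0.0284
Proportions for Species A (n=201): 59/201=0.2935, 38/201=0.1891, 54/201=0.2687, 50/201=0.2488
Σ p₁ᵢp₂ᵢ = 0.071702 + 0.033301 + 0.148081 + 0.007066 = 0.260150
Σp_1ᵢ² = 0.2443² + 0.1761² + 0.5511² + 0.0284² = 0.059682 + 0.031011 + 0.303711 + 0.000807 = 0.395211
Σp_2ᵢ² = 0.2935² + 0.1891² + 0.2687² + 0.2488² = 0.086142 + 0.035759 + 0.072200 + 0.061901 = 0.256002
O = 0.260150 / √(0.395211 × 0.256002) = 0.260150 / 0.3180799 = 0.8179
O = 0.8179 > 0.3 → Yes.

Yes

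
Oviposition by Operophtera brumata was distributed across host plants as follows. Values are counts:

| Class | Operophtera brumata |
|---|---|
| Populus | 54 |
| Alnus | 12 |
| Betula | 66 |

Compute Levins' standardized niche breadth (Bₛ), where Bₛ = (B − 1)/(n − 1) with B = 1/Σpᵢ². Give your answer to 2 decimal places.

0.67

Proportions for Operophtera brumata (n=132): 54/132=0.4091, 12/132=0.0909, 66/132=0.5000
Σpᵢ² = 0.4091² + 0.0909² + 0.5000² = 0.167363 + 0.008263 + 0.250000 = 0.425626
B = 1 / 0.425626 = 2.3495
Bₛ = (B − 1)/(n − 1) = (2.3495 − 1)/(3 − 1) = 1.3495/2 = 0.6748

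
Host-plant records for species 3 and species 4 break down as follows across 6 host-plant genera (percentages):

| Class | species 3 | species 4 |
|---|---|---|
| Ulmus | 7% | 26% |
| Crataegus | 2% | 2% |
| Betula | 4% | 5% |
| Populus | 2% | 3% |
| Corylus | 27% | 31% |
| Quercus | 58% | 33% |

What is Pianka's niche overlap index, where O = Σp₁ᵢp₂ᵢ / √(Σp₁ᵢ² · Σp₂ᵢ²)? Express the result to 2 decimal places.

0.87

Convert percentages to proportions (divide by 100).
Σ p₁ᵢp₂ᵢ = 0.0182 + 0.0004 + 0.0020 + 0.0006 + 0.0837 + 0.1914 = 0.2963
Σp_1ᵢ² = 0.07² + 0.02² + 0.04² + 0.02² + 0.27² + 0.58² = 0.0049 + 0.0004 + 0.0016 + 0.0004 + 0.0729 + 0.3364 = 0.4166
Σp_2ᵢ² = 0.26² + 0.02² + 0.05² + 0.03² + 0.31² + 0.33² = 0.0676 + 0.0004 + 0.0025 + 0.0009 + 0.0961 + 0.1089 = 0.2764
O = 0.2963 / √(0.4166 × 0.2764) = 0.2963 / 0.33933 = 0.8732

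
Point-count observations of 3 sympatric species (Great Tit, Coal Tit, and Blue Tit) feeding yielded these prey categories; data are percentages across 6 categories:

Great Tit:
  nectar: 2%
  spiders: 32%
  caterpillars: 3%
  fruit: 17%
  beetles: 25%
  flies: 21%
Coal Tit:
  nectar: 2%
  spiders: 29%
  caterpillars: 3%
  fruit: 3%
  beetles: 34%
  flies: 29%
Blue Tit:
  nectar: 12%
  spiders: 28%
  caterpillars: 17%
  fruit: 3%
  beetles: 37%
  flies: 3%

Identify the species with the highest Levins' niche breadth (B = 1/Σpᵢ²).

Great Tit

Convert percentages to proportions (divide by 100).
Σp_Greaᵢ² = 0.02² + 0.32² + 0.03² + 0.17² + 0.25² + 0.21² = 0.0004 + 0.1024 + 0.0009 + 0.0289 + 0.0625 + 0.0441 = 0.2392
B_Grea = 1 / 0.2392 = 4.1806
Σp_Coalᵢ² = 0.02² + 0.29² + 0.03² + 0.03² + 0.34² + 0.29² = 0.0004 + 0.0841 + 0.0009 + 0.0009 + 0.1156 + 0.0841 = 0.2860
B_Coal = 1 / 0.2860 = 3.4965
Σp_Blueᵢ² = 0.12² + 0.28² + 0.17² + 0.03² + 0.37² + 0.03² = 0.0144 + 0.0784 + 0.0289 + 0.0009 + 0.1369 + 0.0009 = 0.2604
B_Blue = 1 / 0.2604 = 3.8402
Highest B → broadest niche (most generalist): Great Tit (B = 4.18).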